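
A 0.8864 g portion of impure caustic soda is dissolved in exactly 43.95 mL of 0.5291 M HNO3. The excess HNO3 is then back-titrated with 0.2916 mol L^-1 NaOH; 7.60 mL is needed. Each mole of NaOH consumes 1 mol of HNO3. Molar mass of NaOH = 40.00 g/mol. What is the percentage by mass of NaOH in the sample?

Total n(HNO3) added = 0.5291 x 0.04395 = 0.02325 mol.
n(NaOH) used = 0.2916 x 0.007600 = 0.002216 mol, which equals the excess n(HNO3).
So n(HNO3) consumed by the sample = 0.02325 - 0.002216 = 0.02104 mol.
n(NaOH) = 0.02104 / 1 = 0.02104 mol.
mass NaOH = 0.02104 x 40.00 = 0.8415 g, so %NaOH = 0.8415/0.8864 x 100 = 94.9%.

94.9%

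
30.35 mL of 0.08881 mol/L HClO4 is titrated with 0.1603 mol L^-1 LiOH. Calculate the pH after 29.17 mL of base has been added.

n(acid) = 0.08881 x 0.03035 = 0.002695 mol; n(LiOH) added = 0.1603 x 0.02917 = 0.004676 mol.
Base is in excess by 0.004676 - 0.002695 = 0.001981 mol in a total volume of 0.05952 L.
[OH^-] = 0.001981/0.05952 = 0.03328 M, so pOH = 1.48 and pH = 14.00 - 1.48 = 12.52.

12.52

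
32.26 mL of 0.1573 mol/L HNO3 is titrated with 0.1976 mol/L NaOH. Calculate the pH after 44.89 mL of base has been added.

n(acid) = 0.1573 x 0.03226 = 0.005074 mol; n(NaOH) added = 0.1976 x 0.04489 = 0.008870 mol.
Base is in excess by 0.008870 - 0.005074 = 0.003796 mol in a total volume of 0.07715 L.
[OH^-] = 0.003796/0.07715 = 0.04920 M, so pOH = 1.31 and pH = 14.00 - 1.31 = 12.69.

12.69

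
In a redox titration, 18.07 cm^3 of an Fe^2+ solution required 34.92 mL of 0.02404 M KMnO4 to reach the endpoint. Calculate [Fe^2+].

n(KMnO4) = 0.02404 x 0.03492 = 0.0008395 mol.
From the balanced equation, 1 mol KMnO4 reacts with 5 mol Fe^2+, so n(Fe^2+) = 0.0008395 x 5/1 = 0.004197 mol.
[Fe^2+] = 0.004197 / 0.01807 L = 0.232 M.

0.232 M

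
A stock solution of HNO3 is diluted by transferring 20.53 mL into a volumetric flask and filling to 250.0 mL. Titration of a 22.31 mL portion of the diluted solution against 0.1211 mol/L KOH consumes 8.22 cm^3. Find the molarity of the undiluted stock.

n(KOH) = 0.1211 x 0.008220 = 0.0009954 mol.
n(HNO3) in the aliquot = 0.0009954 mol.
[diluted HNO3] = 0.0009954 / 0.02231 = 0.04462 M.
Dilution factor = 250.0/20.53 = 12.18, so [stock] = 0.04462 x 12.18 = 0.543 M.

0.543 M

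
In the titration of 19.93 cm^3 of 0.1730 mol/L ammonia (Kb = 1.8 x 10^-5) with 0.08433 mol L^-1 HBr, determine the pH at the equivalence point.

5.25

n(NH3) = 0.1730 x 0.01993 = 0.003448 mol; V(HBr) at equivalence = 0.003448/0.08433 = 0.04089 L.
At equivalence the base is fully converted to NH4+; total volume = 0.06082 L, so [NH4+] = 0.003448/0.06082 = 0.05669 M.
Ka(NH4+) = Kw/Kb = 1.0e-14 / 1.8 x 10^-5 = 5.56e-10.
[H^+] = sqrt(Ka x [NH4+]) = sqrt(5.56e-10 x 0.05669) = 5.61e-6 M.
pH = -log(5.61e-6) = 5.25.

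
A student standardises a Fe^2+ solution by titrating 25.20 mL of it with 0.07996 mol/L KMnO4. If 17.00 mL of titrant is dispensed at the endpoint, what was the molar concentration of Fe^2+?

n(KMnO4) = 0.07996 x 0.01700 = 0.001359 mol.
From the balanced equation, 1 mol KMnO4 reacts with 5 mol Fe^2+, so n(Fe^2+) = 0.001359 x 5/1 = 0.006797 mol.
[Fe^2+] = 0.006797 / 0.02520 L = 0.270 M.

0.270 M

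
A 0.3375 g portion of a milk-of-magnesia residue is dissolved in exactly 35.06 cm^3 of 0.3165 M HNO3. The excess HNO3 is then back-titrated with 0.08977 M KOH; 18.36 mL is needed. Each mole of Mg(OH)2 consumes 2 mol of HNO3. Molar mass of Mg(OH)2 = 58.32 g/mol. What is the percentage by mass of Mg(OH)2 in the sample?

81.6%

Total n(HNO3) added = 0.3165 x 0.03506 = 0.01110 mol.
n(KOH) used = 0.08977 x 0.01836 = 0.001648 mol, which equals the excess n(HNO3).
So n(HNO3) consumed by the sample = 0.01110 - 0.001648 = 0.009448 mol.
n(Mg(OH)2) = 0.009448 / 2 = 0.004724 mol.
mass Mg(OH)2 = 0.004724 x 58.32 = 0.2755 g, so %Mg(OH)2 = 0.2755/0.3375 x 100 = 81.6%.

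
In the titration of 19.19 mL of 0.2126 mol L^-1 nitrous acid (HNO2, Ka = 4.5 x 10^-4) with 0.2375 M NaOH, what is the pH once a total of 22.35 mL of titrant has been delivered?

12.47

n(acid) = 0.2126 x 0.01919 = 0.004080 mol; n(NaOH) added = 0.2375 x 0.02235 = 0.005308 mol.
Base is in excess by 0.005308 - 0.004080 = 0.001228 mol in a total volume of 0.04154 L.
[OH^-] = 0.001228/0.04154 = 0.02957 M, so pOH = 1.53 and pH = 14.00 - 1.53 = 12.47.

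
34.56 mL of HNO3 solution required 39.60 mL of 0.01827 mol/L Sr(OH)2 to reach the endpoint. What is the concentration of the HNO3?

n(Sr(OH)2) delivered = 0.01827 x 0.03960 = 0.0007235 mol.
The reaction is 2 HNO3 + 1 Sr(OH)2, so n(HNO3) = 0.0007235 x 2/1 = 0.001447 mol.
[HNO3] = 0.001447 mol / 0.03456 L = 0.0419 M.

0.0419 M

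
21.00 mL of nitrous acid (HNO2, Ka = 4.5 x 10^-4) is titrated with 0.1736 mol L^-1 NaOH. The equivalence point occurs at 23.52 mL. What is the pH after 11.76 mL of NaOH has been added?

11.76 mL is exactly half the equivalence volume (23.52/2), i.e. the half-equivalence point.
There, n(HA) = n(A^-), so pH = pKa = -log(4.5 x 10^-4) = 3.35.

3.35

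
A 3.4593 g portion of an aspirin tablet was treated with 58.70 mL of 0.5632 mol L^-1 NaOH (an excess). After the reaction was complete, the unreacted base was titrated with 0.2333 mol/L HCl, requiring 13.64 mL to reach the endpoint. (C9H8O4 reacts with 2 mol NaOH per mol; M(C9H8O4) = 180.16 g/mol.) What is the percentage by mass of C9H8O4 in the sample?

77.8%

Total n(NaOH) added = 0.5632 x 0.05870 = 0.03306 mol.
n(HCl) used = 0.2333 x 0.01364 = 0.003182 mol, which equals the excess n(NaOH).
So n(NaOH) consumed by the sample = 0.03306 - 0.003182 = 0.02988 mol.
n(C9H8O4) = 0.02988 / 2 = 0.01494 mol.
mass C9H8O4 = 0.01494 x 180.16 = 2.691 g, so %C9H8O4 = 2.691/3.4593 x 100 = 77.8%.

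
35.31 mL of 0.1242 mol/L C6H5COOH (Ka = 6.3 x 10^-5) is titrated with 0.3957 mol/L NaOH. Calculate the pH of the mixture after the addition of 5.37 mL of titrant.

4.17

Initial n(C6H5COOH) = 0.1242 x 0.03531 = 0.004386 mol.
n(NaOH) added = 0.3957 x 0.005370 = 0.002125 mol, converting that many moles of C6H5COOH to C6H5COO-.
Remaining n(C6H5COOH) = 0.002261 mol; n(C6H5COO-) = 0.002125 mol.
By Henderson-Hasselbalch, pH = pKa + log([A^-]/[HA]) = 4.20 + log(0.002125/0.002261) = 4.20 + (-0.03) = 4.17.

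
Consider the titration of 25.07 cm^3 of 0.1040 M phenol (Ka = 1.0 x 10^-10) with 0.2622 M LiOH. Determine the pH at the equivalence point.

n(C6H5OH) = 0.1040 x 0.02507 = 0.002607 mol; V(LiOH) at equivalence = 0.002607/0.2622 = 0.009944 L.
At equivalence all the acid is converted to C6H5O-; total volume = 0.02507 + 0.009944 = 0.03501 L, so [C6H5O-] = 0.002607/0.03501 = 0.07446 M.
Kb = Kw/Ka = 1.0e-14 / 1.0 x 10^-10 = 0.000100.
[OH^-] = sqrt(Kb x [C6H5O-]) = sqrt(0.000100 x 0.07446) = 0.00273 M.
pOH = 2.56, so pH = 14.00 - 2.56 = 11.44.

11.44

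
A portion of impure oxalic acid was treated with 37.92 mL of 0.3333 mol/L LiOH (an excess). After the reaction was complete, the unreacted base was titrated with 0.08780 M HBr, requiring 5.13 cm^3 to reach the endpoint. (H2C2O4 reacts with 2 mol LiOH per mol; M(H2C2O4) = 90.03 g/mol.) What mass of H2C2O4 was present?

0.549 g

Total n(LiOH) added = 0.3333 x 0.03792 = 0.01264 mol.
n(HBr) used = 0.08780 x 0.005130 = 0.0004504 mol, which equals the excess n(LiOH).
So n(LiOH) consumed by the sample = 0.01264 - 0.0004504 = 0.01219 mol.
n(H2C2O4) = 0.01219 / 2 = 0.006094 mol.
mass = 0.006094 mol x 90.03 g/mol = 0.549 g.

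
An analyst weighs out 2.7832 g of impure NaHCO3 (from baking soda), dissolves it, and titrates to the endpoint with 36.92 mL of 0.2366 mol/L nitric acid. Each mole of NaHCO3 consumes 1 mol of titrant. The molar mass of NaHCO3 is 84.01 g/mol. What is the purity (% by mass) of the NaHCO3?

26.4%

n(HNO3) = 0.2366 x 0.03692 = 0.008735 mol.
n(NaHCO3) = 0.008735 / 1 = 0.008735 mol.
mass of NaHCO3 = 0.008735 x 84.01 = 0.7339 g.
% purity = 0.7339 / 2.7832 x 100 = 26.4%.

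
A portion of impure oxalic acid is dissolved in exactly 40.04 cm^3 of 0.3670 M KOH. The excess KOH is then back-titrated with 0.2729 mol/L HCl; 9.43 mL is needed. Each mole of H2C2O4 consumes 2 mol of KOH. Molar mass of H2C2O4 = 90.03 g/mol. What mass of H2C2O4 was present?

Total n(KOH) added = 0.3670 x 0.04004 = 0.01469 mol.
n(HCl) used = 0.2729 x 0.009430 = 0.002573 mol, which equals the excess n(KOH).
So n(KOH) consumed by the sample = 0.01469 - 0.002573 = 0.01212 mol.
n(H2C2O4) = 0.01212 / 2 = 0.006061 mol.
mass = 0.006061 mol x 90.03 g/mol = 0.546 g.

0.546 g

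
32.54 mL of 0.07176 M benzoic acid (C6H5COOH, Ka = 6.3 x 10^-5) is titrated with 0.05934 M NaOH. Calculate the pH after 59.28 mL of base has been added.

12.11

n(acid) = 0.07176 x 0.03254 = 0.002335 mol; n(NaOH) added = 0.05934 x 0.05928 = 0.003518 mol.
Base is in excess by 0.003518 - 0.002335 = 0.001183 mol in a total volume of 0.09182 L.
[OH^-] = 0.001183/0.09182 = 0.01288 M, so pOH = 1.89 and pH = 14.00 - 1.89 = 12.11.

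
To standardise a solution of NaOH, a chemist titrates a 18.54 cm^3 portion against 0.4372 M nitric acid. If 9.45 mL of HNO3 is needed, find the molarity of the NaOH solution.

n(HNO3) delivered = 0.4372 x 0.009450 = 0.004132 mol.
For a 1:1 reaction, n(NaOH) = 0.004132 mol.
[NaOH] = 0.004132 mol / 0.01854 L = 0.223 M.

0.223 M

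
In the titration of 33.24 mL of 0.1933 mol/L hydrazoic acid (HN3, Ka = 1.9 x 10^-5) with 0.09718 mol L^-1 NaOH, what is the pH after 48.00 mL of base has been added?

5.14

Initial n(HN3) = 0.1933 x 0.03324 = 0.006425 mol.
n(NaOH) added = 0.09718 x 0.04800 = 0.004665 mol, converting that many moles of HN3 to N3-.
Remaining n(HN3) = 0.001761 mol; n(N3-) = 0.004665 mol.
By Henderson-Hasselbalch, pH = pKa + log([A^-]/[HA]) = 4.72 + log(0.004665/0.001761) = 4.72 + (+0.42) = 5.14.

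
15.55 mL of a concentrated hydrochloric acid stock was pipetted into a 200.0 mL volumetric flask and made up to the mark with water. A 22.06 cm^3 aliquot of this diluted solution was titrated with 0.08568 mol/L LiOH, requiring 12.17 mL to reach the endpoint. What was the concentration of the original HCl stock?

0.608 M

n(LiOH) = 0.08568 x 0.01217 = 0.001043 mol.
n(HCl) in the aliquot = 0.001043 mol.
[diluted HCl] = 0.001043 / 0.02206 = 0.04727 M.
Dilution factor = 200.0/15.55 = 12.86, so [stock] = 0.04727 x 12.86 = 0.608 M.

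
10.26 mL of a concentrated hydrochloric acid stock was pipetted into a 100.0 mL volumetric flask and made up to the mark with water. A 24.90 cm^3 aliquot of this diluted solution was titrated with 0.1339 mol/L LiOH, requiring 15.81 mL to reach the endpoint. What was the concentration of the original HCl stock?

n(LiOH) = 0.1339 x 0.01581 = 0.002117 mol.
n(HCl) in the aliquot = 0.002117 mol.
[diluted HCl] = 0.002117 / 0.02490 = 0.08502 M.
Dilution factor = 100.0/10.26 = 9.747, so [stock] = 0.08502 x 9.747 = 0.829 M.

0.829 M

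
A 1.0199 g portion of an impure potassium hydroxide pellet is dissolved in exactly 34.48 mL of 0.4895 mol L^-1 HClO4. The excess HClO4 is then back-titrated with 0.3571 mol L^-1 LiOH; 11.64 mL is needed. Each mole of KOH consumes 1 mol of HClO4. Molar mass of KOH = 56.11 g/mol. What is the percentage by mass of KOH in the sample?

70.0%

Total n(HClO4) added = 0.4895 x 0.03448 = 0.01688 mol.
n(LiOH) used = 0.3571 x 0.01164 = 0.004157 mol, which equals the excess n(HClO4).
So n(HClO4) consumed by the sample = 0.01688 - 0.004157 = 0.01272 mol.
n(KOH) = 0.01272 / 1 = 0.01272 mol.
mass KOH = 0.01272 x 56.11 = 0.7138 g, so %KOH = 0.7138/1.0199 x 100 = 70.0%.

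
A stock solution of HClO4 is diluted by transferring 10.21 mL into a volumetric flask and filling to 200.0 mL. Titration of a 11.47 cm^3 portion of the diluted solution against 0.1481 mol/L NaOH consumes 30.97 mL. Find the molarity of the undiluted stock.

7.83 M

n(NaOH) = 0.1481 x 0.03097 = 0.004587 mol.
n(HClO4) in the aliquot = 0.004587 mol.
[diluted HClO4] = 0.004587 / 0.01147 = 0.3999 M.
Dilution factor = 200.0/10.21 = 19.59, so [stock] = 0.3999 x 19.59 = 7.83 M.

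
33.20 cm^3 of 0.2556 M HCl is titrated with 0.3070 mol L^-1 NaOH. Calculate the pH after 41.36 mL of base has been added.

n(acid) = 0.2556 x 0.03320 = 0.008486 mol; n(NaOH) added = 0.3070 x 0.04136 = 0.01270 mol.
Base is in excess by 0.01270 - 0.008486 = 0.004212 mol in a total volume of 0.07456 L.
[OH^-] = 0.004212/0.07456 = 0.05649 M, so pOH = 1.25 and pH = 14.00 - 1.25 = 12.75.

12.75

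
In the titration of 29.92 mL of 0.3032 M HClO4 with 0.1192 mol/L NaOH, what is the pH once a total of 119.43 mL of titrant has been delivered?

12.54

n(acid) = 0.3032 x 0.02992 = 0.009072 mol; n(NaOH) added = 0.1192 x 0.1194 = 0.01424 mol.
Base is in excess by 0.01424 - 0.009072 = 0.005164 mol in a total volume of 0.1494 L.
[OH^-] = 0.005164/0.1494 = 0.03458 M, so pOH = 1.46 and pH = 14.00 - 1.46 = 12.54.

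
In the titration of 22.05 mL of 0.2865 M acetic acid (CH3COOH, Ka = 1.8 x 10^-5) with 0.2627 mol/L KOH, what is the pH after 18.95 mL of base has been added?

Initial n(CH3COOH) = 0.2865 x 0.02205 = 0.006317 mol.
n(KOH) added = 0.2627 x 0.01895 = 0.004978 mol, converting that many moles of CH3COOH to CH3COO-.
Remaining n(CH3COOH) = 0.001339 mol; n(CH3COO-) = 0.004978 mol.
By Henderson-Hasselbalch, pH = pKa + log([A^-]/[HA]) = 4.74 + log(0.004978/0.001339) = 4.74 + (+0.57) = 5.31.

5.31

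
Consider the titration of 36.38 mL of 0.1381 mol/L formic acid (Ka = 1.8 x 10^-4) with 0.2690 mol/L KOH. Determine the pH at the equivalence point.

8.35

n(HCOOH) = 0.1381 x 0.03638 = 0.005024 mol; V(KOH) at equivalence = 0.005024/0.2690 = 0.01868 L.
At equivalence all the acid is converted to HCOO-; total volume = 0.03638 + 0.01868 = 0.05506 L, so [HCOO-] = 0.005024/0.05506 = 0.09125 M.
Kb = Kw/Ka = 1.0e-14 / 1.8 x 10^-4 = 5.56e-11.
[OH^-] = sqrt(Kb x [HCOO-]) = sqrt(5.56e-11 x 0.09125) = 2.25e-6 M.
pOH = 5.65, so pH = 14.00 - 5.65 = 8.35.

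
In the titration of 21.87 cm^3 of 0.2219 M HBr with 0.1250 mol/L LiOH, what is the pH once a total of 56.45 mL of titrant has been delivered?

n(acid) = 0.2219 x 0.02187 = 0.004853 mol; n(LiOH) added = 0.1250 x 0.05645 = 0.007056 mol.
Base is in excess by 0.007056 - 0.004853 = 0.002203 mol in a total volume of 0.07832 L.
[OH^-] = 0.002203/0.07832 = 0.02813 M, so pOH = 1.55 and pH = 14.00 - 1.55 = 12.45.

12.45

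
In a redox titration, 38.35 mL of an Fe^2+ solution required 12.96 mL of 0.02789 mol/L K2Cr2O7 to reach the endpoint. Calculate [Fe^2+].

0.0566 M

n(K2Cr2O7) = 0.02789 x 0.01296 = 0.0003615 mol.
From the balanced equation, 1 mol K2Cr2O7 reacts with 6 mol Fe^2+, so n(Fe^2+) = 0.0003615 x 6/1 = 0.002169 mol.
[Fe^2+] = 0.002169 / 0.03835 L = 0.0566 M.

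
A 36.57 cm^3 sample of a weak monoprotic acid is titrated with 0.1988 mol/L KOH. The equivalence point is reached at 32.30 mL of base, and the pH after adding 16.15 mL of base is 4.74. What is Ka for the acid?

1.8 x 10^-5

16.15 mL is half of the equivalence volume, so this is the half-equivalence point where [HA] = [A^-].
At half-equivalence pH = pKa, so pKa = 4.74.
Ka = 10^(-4.74) = 1.8 x 10^-5.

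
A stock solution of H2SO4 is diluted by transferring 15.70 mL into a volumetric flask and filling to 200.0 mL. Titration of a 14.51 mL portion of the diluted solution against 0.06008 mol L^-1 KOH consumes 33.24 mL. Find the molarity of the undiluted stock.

n(KOH) = 0.06008 x 0.03324 = 0.001997 mol.
n(H2SO4) in the aliquot = 0.001997 x 1/2 = 0.0009985 mol.
[diluted H2SO4] = 0.0009985 / 0.01451 = 0.06882 M.
Dilution factor = 200.0/15.70 = 12.74, so [stock] = 0.06882 x 12.74 = 0.877 M.

0.877 M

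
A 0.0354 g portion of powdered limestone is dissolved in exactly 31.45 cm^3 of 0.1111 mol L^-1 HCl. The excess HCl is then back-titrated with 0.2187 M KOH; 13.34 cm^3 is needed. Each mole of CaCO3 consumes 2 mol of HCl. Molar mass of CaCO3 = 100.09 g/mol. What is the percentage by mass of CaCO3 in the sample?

81.5%

Total n(HCl) added = 0.1111 x 0.03145 = 0.003494 mol.
n(KOH) used = 0.2187 x 0.01334 = 0.002917 mol, which equals the excess n(HCl).
So n(HCl) consumed by the sample = 0.003494 - 0.002917 = 0.0005766 mol.
n(CaCO3) = 0.0005766 / 2 = 0.0002883 mol.
mass CaCO3 = 0.0002883 x 100.09 = 0.02886 g, so %CaCO3 = 0.02886/0.0354 x 100 = 81.5%.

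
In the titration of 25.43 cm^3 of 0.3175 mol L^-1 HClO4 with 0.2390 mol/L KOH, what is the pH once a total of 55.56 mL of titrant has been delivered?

n(acid) = 0.3175 x 0.02543 = 0.008074 mol; n(KOH) added = 0.2390 x 0.05556 = 0.01328 mol.
Base is in excess by 0.01328 - 0.008074 = 0.005205 mol in a total volume of 0.08099 L.
[OH^-] = 0.005205/0.08099 = 0.06426 M, so pOH = 1.19 and pH = 14.00 - 1.19 = 12.81.

12.81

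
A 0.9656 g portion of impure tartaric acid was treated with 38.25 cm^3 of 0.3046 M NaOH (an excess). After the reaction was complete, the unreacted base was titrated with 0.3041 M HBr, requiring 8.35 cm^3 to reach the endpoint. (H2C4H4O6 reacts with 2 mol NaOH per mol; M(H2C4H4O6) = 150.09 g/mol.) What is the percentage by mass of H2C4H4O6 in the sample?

70.8%

Total n(NaOH) added = 0.3046 x 0.03825 = 0.01165 mol.
n(HBr) used = 0.3041 x 0.008350 = 0.002539 mol, which equals the excess n(NaOH).
So n(NaOH) consumed by the sample = 0.01165 - 0.002539 = 0.009112 mol.
n(H2C4H4O6) = 0.009112 / 2 = 0.004556 mol.
mass H2C4H4O6 = 0.004556 x 150.09 = 0.6838 g, so %H2C4H4O6 = 0.6838/0.9656 x 100 = 70.8%.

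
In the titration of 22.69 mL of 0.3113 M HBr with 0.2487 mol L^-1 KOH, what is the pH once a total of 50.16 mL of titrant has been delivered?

12.87

n(acid) = 0.3113 x 0.02269 = 0.007063 mol; n(KOH) added = 0.2487 x 0.05016 = 0.01247 mol.
Base is in excess by 0.01247 - 0.007063 = 0.005411 mol in a total volume of 0.07285 L.
[OH^-] = 0.005411/0.07285 = 0.07428 M, so pOH = 1.13 and pH = 14.00 - 1.13 = 12.87.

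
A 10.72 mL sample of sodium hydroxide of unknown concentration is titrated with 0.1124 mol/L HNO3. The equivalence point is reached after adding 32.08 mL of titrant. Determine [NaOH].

n(HNO3) delivered = 0.1124 x 0.03208 = 0.003606 mol.
For a 1:1 reaction, n(NaOH) = 0.003606 mol.
[NaOH] = 0.003606 mol / 0.01072 L = 0.336 M.

0.336 M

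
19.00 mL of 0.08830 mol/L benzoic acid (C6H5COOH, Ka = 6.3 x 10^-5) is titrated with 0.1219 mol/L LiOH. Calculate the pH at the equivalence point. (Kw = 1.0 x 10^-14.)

n(C6H5COOH) = 0.08830 x 0.01900 = 0.001678 mol; V(LiOH) at equivalence = 0.001678/0.1219 = 0.01376 L.
At equivalence all the acid is converted to C6H5COO-; total volume = 0.01900 + 0.01376 = 0.03276 L, so [C6H5COO-] = 0.001678/0.03276 = 0.05121 M.
Kb = Kw/Ka = 1.0e-14 / 6.3 x 10^-5 = 1.59e-10.
[OH^-] = sqrt(Kb x [C6H5COO-]) = sqrt(1.59e-10 x 0.05121) = 2.85e-6 M.
pOH = 5.55, so pH = 14.00 - 5.55 = 8.45.

8.45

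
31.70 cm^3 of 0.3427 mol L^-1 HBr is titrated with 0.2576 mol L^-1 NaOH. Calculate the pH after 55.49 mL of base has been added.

n(acid) = 0.3427 x 0.03170 = 0.01086 mol; n(NaOH) added = 0.2576 x 0.05549 = 0.01429 mol.
Base is in excess by 0.01429 - 0.01086 = 0.003431 mol in a total volume of 0.08719 L.
[OH^-] = 0.003431/0.08719 = 0.03935 M, so pOH = 1.41 and pH = 14.00 - 1.41 = 12.59.

12.59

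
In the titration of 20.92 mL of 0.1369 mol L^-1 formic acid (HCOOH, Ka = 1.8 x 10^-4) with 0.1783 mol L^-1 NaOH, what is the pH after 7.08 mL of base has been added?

3.64

Initial n(HCOOH) = 0.1369 x 0.02092 = 0.002864 mol.
n(NaOH) added = 0.1783 x 0.007080 = 0.001262 mol, converting that many moles of HCOOH to HCOO-.
Remaining n(HCOOH) = 0.001602 mol; n(HCOO-) = 0.001262 mol.
By Henderson-Hasselbalch, pH = pKa + log([A^-]/[HA]) = 3.74 + log(0.001262/0.001602) = 3.74 + (-0.10) = 3.64.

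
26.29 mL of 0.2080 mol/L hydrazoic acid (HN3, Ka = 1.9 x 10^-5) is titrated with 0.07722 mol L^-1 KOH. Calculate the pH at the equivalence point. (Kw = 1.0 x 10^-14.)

8.74

n(HN3) = 0.2080 x 0.02629 = 0.005468 mol; V(KOH) at equivalence = 0.005468/0.07722 = 0.07081 L.
At equivalence all the acid is converted to N3-; total volume = 0.02629 + 0.07081 = 0.09710 L, so [N3-] = 0.005468/0.09710 = 0.05631 M.
Kb = Kw/Ka = 1.0e-14 / 1.9 x 10^-5 = 5.26e-10.
[OH^-] = sqrt(Kb x [N3-]) = sqrt(5.26e-10 x 0.05631) = 5.44e-6 M.
pOH = 5.26, so pH = 14.00 - 5.26 = 8.74.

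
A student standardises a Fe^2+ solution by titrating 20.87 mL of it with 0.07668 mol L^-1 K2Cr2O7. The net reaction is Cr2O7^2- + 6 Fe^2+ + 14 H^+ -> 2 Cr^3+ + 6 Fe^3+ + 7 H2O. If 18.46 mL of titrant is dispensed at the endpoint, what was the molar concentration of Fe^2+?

0.407 M

n(K2Cr2O7) = 0.07668 x 0.01846 = 0.001416 mol.
From the balanced equation, 1 mol K2Cr2O7 reacts with 6 mol Fe^2+, so n(Fe^2+) = 0.001416 x 6/1 = 0.008493 mol.
[Fe^2+] = 0.008493 / 0.02087 L = 0.407 M.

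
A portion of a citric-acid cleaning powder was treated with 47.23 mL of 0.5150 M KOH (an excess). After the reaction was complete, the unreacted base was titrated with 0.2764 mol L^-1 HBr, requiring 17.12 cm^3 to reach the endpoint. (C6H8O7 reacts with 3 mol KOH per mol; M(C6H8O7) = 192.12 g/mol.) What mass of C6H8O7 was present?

Total n(KOH) added = 0.5150 x 0.04723 = 0.02432 mol.
n(HBr) used = 0.2764 x 0.01712 = 0.004732 mol, which equals the excess n(KOH).
So n(KOH) consumed by the sample = 0.02432 - 0.004732 = 0.01959 mol.
n(C6H8O7) = 0.01959 / 3 = 0.006530 mol.
mass = 0.006530 mol x 192.12 g/mol = 1.25 g.

1.25 g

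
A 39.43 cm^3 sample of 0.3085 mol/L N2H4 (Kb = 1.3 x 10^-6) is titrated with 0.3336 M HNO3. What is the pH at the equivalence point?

4.45

n(N2H4) = 0.3085 x 0.03943 = 0.01216 mol; V(HNO3) at equivalence = 0.01216/0.3336 = 0.03646 L.
At equivalence the base is fully converted to N2H5+; total volume = 0.07589 L, so [N2H5+] = 0.01216/0.07589 = 0.1603 M.
Ka(N2H5+) = Kw/Kb = 1.0e-14 / 1.3 x 10^-6 = 7.69e-9.
[H^+] = sqrt(Ka x [N2H5+]) = sqrt(7.69e-9 x 0.1603) = 3.51e-5 M.
pH = -log(3.51e-5) = 4.45.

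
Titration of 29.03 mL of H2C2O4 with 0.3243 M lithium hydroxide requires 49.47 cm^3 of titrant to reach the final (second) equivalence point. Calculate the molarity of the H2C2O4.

0.276 M

n(LiOH) = 0.3243 x 0.04947 = 0.01604 mol.
At the final (second) equivalence point, 2 mol OH^- react per mol H2C2O4, so n(H2C2O4) = 0.01604 / 2 = 0.008022 mol.
[H2C2O4] = 0.008022 / 0.02903 L = 0.276 M.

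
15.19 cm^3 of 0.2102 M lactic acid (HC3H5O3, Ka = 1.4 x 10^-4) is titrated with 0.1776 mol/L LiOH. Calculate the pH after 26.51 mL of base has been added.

n(acid) = 0.2102 x 0.01519 = 0.003193 mol; n(LiOH) added = 0.1776 x 0.02651 = 0.004708 mol.
Base is in excess by 0.004708 - 0.003193 = 0.001515 mol in a total volume of 0.04170 L.
[OH^-] = 0.001515/0.04170 = 0.03634 M, so pOH = 1.44 and pH = 14.00 - 1.44 = 12.56.

12.56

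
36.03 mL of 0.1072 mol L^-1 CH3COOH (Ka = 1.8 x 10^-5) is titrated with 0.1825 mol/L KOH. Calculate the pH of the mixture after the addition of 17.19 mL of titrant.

Initial n(CH3COOH) = 0.1072 x 0.03603 = 0.003862 mol.
n(KOH) added = 0.1825 x 0.01719 = 0.003137 mol, converting that many moles of CH3COOH to CH3COO-.
Remaining n(CH3COOH) = 0.0007252 mol; n(CH3COO-) = 0.003137 mol.
By Henderson-Hasselbalch, pH = pKa + log([A^-]/[HA]) = 4.74 + log(0.003137/0.0007252) = 4.74 + (+0.64) = 5.38.

5.38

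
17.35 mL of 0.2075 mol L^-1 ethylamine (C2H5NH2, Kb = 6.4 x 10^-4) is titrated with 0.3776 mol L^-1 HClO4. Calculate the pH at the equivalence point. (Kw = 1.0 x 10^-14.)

n(C2H5NH2) = 0.2075 x 0.01735 = 0.003600 mol; V(HClO4) at equivalence = 0.003600/0.3776 = 0.009534 L.
At equivalence the base is fully converted to C2H5NH3+; total volume = 0.02688 L, so [C2H5NH3+] = 0.003600/0.02688 = 0.1339 M.
Ka(C2H5NH3+) = Kw/Kb = 1.0e-14 / 6.4 x 10^-4 = 1.56e-11.
[H^+] = sqrt(Ka x [C2H5NH3+]) = sqrt(1.56e-11 x 0.1339) = 1.45e-6 M.
pH = -log(1.45e-6) = 5.84.

5.84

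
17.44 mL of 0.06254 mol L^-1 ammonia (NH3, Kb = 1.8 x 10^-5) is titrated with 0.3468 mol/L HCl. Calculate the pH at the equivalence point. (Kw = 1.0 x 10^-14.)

n(NH3) = 0.06254 x 0.01744 = 0.001091 mol; V(HCl) at equivalence = 0.001091/0.3468 = 0.003145 L.
At equivalence the base is fully converted to NH4+; total volume = 0.02059 L, so [NH4+] = 0.001091/0.02059 = 0.05298 M.
Ka(NH4+) = Kw/Kb = 1.0e-14 / 1.8 x 10^-5 = 5.56e-10.
[H^+] = sqrt(Ka x [NH4+]) = sqrt(5.56e-10 x 0.05298) = 5.43e-6 M.
pH = -log(5.43e-6) = 5.27.

5.27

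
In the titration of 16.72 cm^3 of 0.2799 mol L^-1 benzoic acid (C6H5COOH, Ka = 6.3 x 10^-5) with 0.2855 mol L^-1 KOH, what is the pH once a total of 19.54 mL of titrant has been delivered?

n(acid) = 0.2799 x 0.01672 = 0.004680 mol; n(KOH) added = 0.2855 x 0.01954 = 0.005579 mol.
Base is in excess by 0.005579 - 0.004680 = 0.0008987 mol in a total volume of 0.03626 L.
[OH^-] = 0.0008987/0.03626 = 0.02479 M, so pOH = 1.61 and pH = 14.00 - 1.61 = 12.39.

12.39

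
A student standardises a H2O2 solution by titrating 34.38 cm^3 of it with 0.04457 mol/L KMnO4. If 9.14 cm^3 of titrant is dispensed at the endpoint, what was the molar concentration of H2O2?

n(KMnO4) = 0.04457 x 0.009140 = 0.0004074 mol.
From the balanced equation, 2 mol KMnO4 reacts with 5 mol H2O2, so n(H2O2) = 0.0004074 x 5/2 = 0.001018 mol.
[H2O2] = 0.001018 / 0.03438 L = 0.0296 M.

0.0296 M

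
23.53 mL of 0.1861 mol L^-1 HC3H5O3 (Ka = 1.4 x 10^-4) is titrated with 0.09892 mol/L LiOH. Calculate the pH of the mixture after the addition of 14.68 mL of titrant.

3.55

Initial n(HC3H5O3) = 0.1861 x 0.02353 = 0.004379 mol.
n(LiOH) added = 0.09892 x 0.01468 = 0.001452 mol, converting that many moles of HC3H5O3 to C3H5O3-.
Remaining n(HC3H5O3) = 0.002927 mol; n(C3H5O3-) = 0.001452 mol.
By Henderson-Hasselbalch, pH = pKa + log([A^-]/[HA]) = 3.85 + log(0.001452/0.002927) = 3.85 + (-0.30) = 3.55.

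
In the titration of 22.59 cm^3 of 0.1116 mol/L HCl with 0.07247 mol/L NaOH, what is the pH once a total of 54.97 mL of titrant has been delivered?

12.28

n(acid) = 0.1116 x 0.02259 = 0.002521 mol; n(NaOH) added = 0.07247 x 0.05497 = 0.003984 mol.
Base is in excess by 0.003984 - 0.002521 = 0.001463 mol in a total volume of 0.07756 L.
[OH^-] = 0.001463/0.07756 = 0.01886 M, so pOH = 1.72 and pH = 14.00 - 1.72 = 12.28.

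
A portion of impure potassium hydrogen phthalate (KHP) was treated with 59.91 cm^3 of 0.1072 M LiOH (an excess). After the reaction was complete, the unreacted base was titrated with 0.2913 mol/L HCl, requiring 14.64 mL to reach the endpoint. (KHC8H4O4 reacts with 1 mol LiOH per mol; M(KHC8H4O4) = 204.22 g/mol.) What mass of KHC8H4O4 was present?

Total n(LiOH) added = 0.1072 x 0.05991 = 0.006422 mol.
n(HCl) used = 0.2913 x 0.01464 = 0.004265 mol, which equals the excess n(LiOH).
So n(LiOH) consumed by the sample = 0.006422 - 0.004265 = 0.002158 mol.
n(KHC8H4O4) = 0.002158 / 1 = 0.002158 mol.
mass = 0.002158 mol x 204.22 g/mol = 0.441 g.

0.441 g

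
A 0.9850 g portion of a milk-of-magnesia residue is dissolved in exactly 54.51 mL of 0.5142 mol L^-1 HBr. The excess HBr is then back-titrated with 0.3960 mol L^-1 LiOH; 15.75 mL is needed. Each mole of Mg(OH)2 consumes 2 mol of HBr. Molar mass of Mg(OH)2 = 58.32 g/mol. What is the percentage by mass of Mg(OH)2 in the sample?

Total n(HBr) added = 0.5142 x 0.05451 = 0.02803 mol.
n(LiOH) used = 0.3960 x 0.01575 = 0.006237 mol, which equals the excess n(HBr).
So n(HBr) consumed by the sample = 0.02803 - 0.006237 = 0.02179 mol.
n(Mg(OH)2) = 0.02179 / 2 = 0.01090 mol.
mass Mg(OH)2 = 0.01090 x 58.32 = 0.6355 g, so %Mg(OH)2 = 0.6355/0.9850 x 100 = 64.5%.

64.5%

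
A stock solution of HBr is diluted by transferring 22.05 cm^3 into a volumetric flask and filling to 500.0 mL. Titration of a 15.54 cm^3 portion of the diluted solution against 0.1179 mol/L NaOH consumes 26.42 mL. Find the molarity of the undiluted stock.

n(NaOH) = 0.1179 x 0.02642 = 0.003115 mol.
n(HBr) in the aliquot = 0.003115 mol.
[diluted HBr] = 0.003115 / 0.01554 = 0.2004 M.
Dilution factor = 500.0/22.05 = 22.68, so [stock] = 0.2004 x 22.68 = 4.55 M.

4.55 M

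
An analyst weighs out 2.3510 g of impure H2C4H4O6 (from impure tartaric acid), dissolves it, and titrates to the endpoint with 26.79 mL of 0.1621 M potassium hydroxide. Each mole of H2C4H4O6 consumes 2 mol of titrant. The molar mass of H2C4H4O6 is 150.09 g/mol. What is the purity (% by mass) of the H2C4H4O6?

13.9%

n(KOH) = 0.1621 x 0.02679 = 0.004343 mol.
n(H2C4H4O6) = 0.004343 / 2 = 0.002171 mol.
mass of H2C4H4O6 = 0.002171 x 150.09 = 0.3259 g.
% purity = 0.3259 / 2.3510 x 100 = 13.9%.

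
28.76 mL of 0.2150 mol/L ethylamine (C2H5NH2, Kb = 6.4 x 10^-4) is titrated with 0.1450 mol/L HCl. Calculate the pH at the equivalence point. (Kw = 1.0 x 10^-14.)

5.93

n(C2H5NH2) = 0.2150 x 0.02876 = 0.006183 mol; V(HCl) at equivalence = 0.006183/0.1450 = 0.04264 L.
At equivalence the base is fully converted to C2H5NH3+; total volume = 0.07140 L, so [C2H5NH3+] = 0.006183/0.07140 = 0.08660 M.
Ka(C2H5NH3+) = Kw/Kb = 1.0e-14 / 6.4 x 10^-4 = 1.56e-11.
[H^+] = sqrt(Ka x [C2H5NH3+]) = sqrt(1.56e-11 x 0.08660) = 1.16e-6 M.
pH = -log(1.16e-6) = 5.93.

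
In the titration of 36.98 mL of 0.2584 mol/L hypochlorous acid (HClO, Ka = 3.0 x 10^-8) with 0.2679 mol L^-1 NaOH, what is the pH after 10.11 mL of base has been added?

7.12

Initial n(HClO) = 0.2584 x 0.03698 = 0.009556 mol.
n(NaOH) added = 0.2679 x 0.01011 = 0.002708 mol, converting that many moles of HClO to ClO-.
Remaining n(HClO) = 0.006847 mol; n(ClO-) = 0.002708 mol.
By Henderson-Hasselbalch, pH = pKa + log([A^-]/[HA]) = 7.52 + log(0.002708/0.006847) = 7.52 + (-0.40) = 7.12.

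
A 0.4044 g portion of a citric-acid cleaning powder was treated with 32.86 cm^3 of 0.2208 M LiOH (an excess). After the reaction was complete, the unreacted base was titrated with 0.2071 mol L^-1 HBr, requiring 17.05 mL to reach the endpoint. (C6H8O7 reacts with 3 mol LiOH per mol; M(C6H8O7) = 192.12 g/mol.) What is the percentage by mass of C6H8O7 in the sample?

59.0%

Total n(LiOH) added = 0.2208 x 0.03286 = 0.007255 mol.
n(HBr) used = 0.2071 x 0.01705 = 0.003531 mol, which equals the excess n(LiOH).
So n(LiOH) consumed by the sample = 0.007255 - 0.003531 = 0.003724 mol.
n(C6H8O7) = 0.003724 / 3 = 0.001241 mol.
mass C6H8O7 = 0.001241 x 192.12 = 0.2385 g, so %C6H8O7 = 0.2385/0.4044 x 100 = 59.0%.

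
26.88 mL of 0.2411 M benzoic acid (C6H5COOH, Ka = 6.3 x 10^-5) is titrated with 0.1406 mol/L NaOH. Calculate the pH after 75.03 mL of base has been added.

n(acid) = 0.2411 x 0.02688 = 0.006481 mol; n(NaOH) added = 0.1406 x 0.07503 = 0.01055 mol.
Base is in excess by 0.01055 - 0.006481 = 0.004068 mol in a total volume of 0.1019 L.
[OH^-] = 0.004068/0.1019 = 0.03992 M, so pOH = 1.40 and pH = 14.00 - 1.40 = 12.60.

12.60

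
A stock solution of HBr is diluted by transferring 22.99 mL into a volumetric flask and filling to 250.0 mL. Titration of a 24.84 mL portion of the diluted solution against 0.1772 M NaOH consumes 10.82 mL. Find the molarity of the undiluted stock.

0.839 M

n(NaOH) = 0.1772 x 0.01082 = 0.001917 mol.
n(HBr) in the aliquot = 0.001917 mol.
[diluted HBr] = 0.001917 / 0.02484 = 0.07719 M.
Dilution factor = 250.0/22.99 = 10.87, so [stock] = 0.07719 x 10.87 = 0.839 M.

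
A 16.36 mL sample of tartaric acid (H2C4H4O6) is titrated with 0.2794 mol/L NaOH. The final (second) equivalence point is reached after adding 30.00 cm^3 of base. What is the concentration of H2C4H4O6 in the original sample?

0.256 M

n(NaOH) = 0.2794 x 0.03000 = 0.008382 mol.
At the final (second) equivalence point, 2 mol OH^- react per mol H2C4H4O6, so n(H2C4H4O6) = 0.008382 / 2 = 0.004191 mol.
[H2C4H4O6] = 0.004191 / 0.01636 L = 0.256 M.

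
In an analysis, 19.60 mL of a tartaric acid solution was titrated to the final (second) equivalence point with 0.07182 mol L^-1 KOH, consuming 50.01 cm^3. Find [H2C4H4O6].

0.0916 M

n(KOH) = 0.07182 x 0.05001 = 0.003592 mol.
At the final (second) equivalence point, 2 mol OH^- react per mol H2C4H4O6, so n(H2C4H4O6) = 0.003592 / 2 = 0.001796 mol.
[H2C4H4O6] = 0.001796 / 0.01960 L = 0.0916 M.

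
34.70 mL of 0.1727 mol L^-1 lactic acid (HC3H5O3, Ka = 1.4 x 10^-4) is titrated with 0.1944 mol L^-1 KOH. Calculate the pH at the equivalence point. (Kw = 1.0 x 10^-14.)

n(HC3H5O3) = 0.1727 x 0.03470 = 0.005993 mol; V(KOH) at equivalence = 0.005993/0.1944 = 0.03083 L.
At equivalence all the acid is converted to C3H5O3-; total volume = 0.03470 + 0.03083 = 0.06553 L, so [C3H5O3-] = 0.005993/0.06553 = 0.09145 M.
Kb = Kw/Ka = 1.0e-14 / 1.4 x 10^-4 = 7.14e-11.
[OH^-] = sqrt(Kb x [C3H5O3-]) = sqrt(7.14e-11 x 0.09145) = 2.56e-6 M.
pOH = 5.59, so pH = 14.00 - 5.59 = 8.41.

8.41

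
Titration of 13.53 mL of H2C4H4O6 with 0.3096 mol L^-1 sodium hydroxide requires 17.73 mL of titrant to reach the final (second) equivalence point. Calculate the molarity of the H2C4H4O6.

0.203 M

n(NaOH) = 0.3096 x 0.01773 = 0.005489 mol.
At the final (second) equivalence point, 2 mol OH^- react per mol H2C4H4O6, so n(H2C4H4O6) = 0.005489 / 2 = 0.002745 mol.
[H2C4H4O6] = 0.002745 / 0.01353 L = 0.203 M.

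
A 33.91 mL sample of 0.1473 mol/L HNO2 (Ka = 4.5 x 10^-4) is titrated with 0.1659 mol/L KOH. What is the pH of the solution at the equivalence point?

n(HNO2) = 0.1473 x 0.03391 = 0.004995 mol; V(KOH) at equivalence = 0.004995/0.1659 = 0.03011 L.
At equivalence all the acid is converted to NO2-; total volume = 0.03391 + 0.03011 = 0.06402 L, so [NO2-] = 0.004995/0.06402 = 0.07802 M.
Kb = Kw/Ka = 1.0e-14 / 4.5 x 10^-4 = 2.22e-11.
[OH^-] = sqrt(Kb x [NO2-]) = sqrt(2.22e-11 x 0.07802) = 1.32e-6 M.
pOH = 5.88, so pH = 14.00 - 5.88 = 8.12.

8.12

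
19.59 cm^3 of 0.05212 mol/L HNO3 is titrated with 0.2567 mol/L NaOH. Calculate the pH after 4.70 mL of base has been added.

11.88

n(acid) = 0.05212 x 0.01959 = 0.001021 mol; n(NaOH) added = 0.2567 x 0.004700 = 0.001206 mol.
Base is in excess by 0.001206 - 0.001021 = 0.0001855 mol in a total volume of 0.02429 L.
[OH^-] = 0.0001855/0.02429 = 0.007635 M, so pOH = 2.12 and pH = 14.00 - 2.12 = 11.88.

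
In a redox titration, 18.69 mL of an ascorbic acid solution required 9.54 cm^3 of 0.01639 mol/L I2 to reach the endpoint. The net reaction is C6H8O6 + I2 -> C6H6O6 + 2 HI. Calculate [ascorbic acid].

0.00837 M

n(I2) = 0.01639 x 0.009540 = 0.0001564 mol.
From the balanced equation, 1 mol I2 reacts with 1 mol ascorbic acid, so n(ascorbic acid) = 0.0001564 x 1/1 = 0.0001564 mol.
[ascorbic acid] = 0.0001564 / 0.01869 L = 0.00837 M.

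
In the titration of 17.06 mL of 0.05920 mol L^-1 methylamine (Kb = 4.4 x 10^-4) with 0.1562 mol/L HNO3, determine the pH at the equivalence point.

6.01

n(CH3NH2) = 0.05920 x 0.01706 = 0.001010 mol; V(HNO3) at equivalence = 0.001010/0.1562 = 0.006466 L.
At equivalence the base is fully converted to CH3NH3+; total volume = 0.02353 L, so [CH3NH3+] = 0.001010/0.02353 = 0.04293 M.
Ka(CH3NH3+) = Kw/Kb = 1.0e-14 / 4.4 x 10^-4 = 2.27e-11.
[H^+] = sqrt(Ka x [CH3NH3+]) = sqrt(2.27e-11 x 0.04293) = 9.88e-7 M.
pH = -log(9.88e-7) = 6.01.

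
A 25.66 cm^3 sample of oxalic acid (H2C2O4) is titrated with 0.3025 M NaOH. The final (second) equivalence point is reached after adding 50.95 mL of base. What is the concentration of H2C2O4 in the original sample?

0.300 M

n(NaOH) = 0.3025 x 0.05095 = 0.01541 mol.
At the final (second) equivalence point, 2 mol OH^- react per mol H2C2O4, so n(H2C2O4) = 0.01541 / 2 = 0.007706 mol.
[H2C2O4] = 0.007706 / 0.02566 L = 0.300 M.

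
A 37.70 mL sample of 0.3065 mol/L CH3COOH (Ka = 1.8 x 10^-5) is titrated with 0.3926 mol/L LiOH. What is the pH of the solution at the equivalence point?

8.99

n(CH3COOH) = 0.3065 x 0.03770 = 0.01156 mol; V(LiOH) at equivalence = 0.01156/0.3926 = 0.02943 L.
At equivalence all the acid is converted to CH3COO-; total volume = 0.03770 + 0.02943 = 0.06713 L, so [CH3COO-] = 0.01156/0.06713 = 0.1721 M.
Kb = Kw/Ka = 1.0e-14 / 1.8 x 10^-5 = 5.56e-10.
[OH^-] = sqrt(Kb x [CH3COO-]) = sqrt(5.56e-10 x 0.1721) = 9.78e-6 M.
pOH = 5.01, so pH = 14.00 - 5.01 = 8.99.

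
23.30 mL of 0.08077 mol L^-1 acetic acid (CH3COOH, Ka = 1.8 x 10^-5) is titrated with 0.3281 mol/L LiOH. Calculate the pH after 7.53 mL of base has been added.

n(acid) = 0.08077 x 0.02330 = 0.001882 mol; n(LiOH) added = 0.3281 x 0.007530 = 0.002471 mol.
Base is in excess by 0.002471 - 0.001882 = 0.0005887 mol in a total volume of 0.03083 L.
[OH^-] = 0.0005887/0.03083 = 0.01909 M, so pOH = 1.72 and pH = 14.00 - 1.72 = 12.28.

12.28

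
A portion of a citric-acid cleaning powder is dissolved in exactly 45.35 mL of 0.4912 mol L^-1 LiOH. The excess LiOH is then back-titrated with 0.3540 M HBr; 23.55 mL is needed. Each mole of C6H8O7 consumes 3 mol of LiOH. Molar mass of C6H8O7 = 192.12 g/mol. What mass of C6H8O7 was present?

0.893 g

Total n(LiOH) added = 0.4912 x 0.04535 = 0.02228 mol.
n(HBr) used = 0.3540 x 0.02355 = 0.008337 mol, which equals the excess n(LiOH).
So n(LiOH) consumed by the sample = 0.02228 - 0.008337 = 0.01394 mol.
n(C6H8O7) = 0.01394 / 3 = 0.004646 mol.
mass = 0.004646 mol x 192.12 g/mol = 0.893 g.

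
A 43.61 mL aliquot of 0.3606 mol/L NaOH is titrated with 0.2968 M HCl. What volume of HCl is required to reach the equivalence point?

n(NaOH) = 0.3606 mol/L x 0.04361 L = 0.01573 mol.
At equivalence n(HCl) = n(NaOH) = 0.01573 mol.
V(HCl) = 0.01573 / 0.2968 = 0.05298 L = 53.0 mL.

53.0 mL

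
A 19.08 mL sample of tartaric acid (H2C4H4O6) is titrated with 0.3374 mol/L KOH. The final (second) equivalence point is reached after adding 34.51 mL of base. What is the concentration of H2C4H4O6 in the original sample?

n(KOH) = 0.3374 x 0.03451 = 0.01164 mol.
At the final (second) equivalence point, 2 mol OH^- react per mol H2C4H4O6, so n(H2C4H4O6) = 0.01164 / 2 = 0.005822 mol.
[H2C4H4O6] = 0.005822 / 0.01908 L = 0.305 M.

0.305 M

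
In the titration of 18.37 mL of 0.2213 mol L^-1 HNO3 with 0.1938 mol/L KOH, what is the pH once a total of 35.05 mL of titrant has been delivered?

n(acid) = 0.2213 x 0.01837 = 0.004065 mol; n(KOH) added = 0.1938 x 0.03505 = 0.006793 mol.
Base is in excess by 0.006793 - 0.004065 = 0.002727 mol in a total volume of 0.05342 L.
[OH^-] = 0.002727/0.05342 = 0.05106 M, so pOH = 1.29 and pH = 14.00 - 1.29 = 12.71.

12.71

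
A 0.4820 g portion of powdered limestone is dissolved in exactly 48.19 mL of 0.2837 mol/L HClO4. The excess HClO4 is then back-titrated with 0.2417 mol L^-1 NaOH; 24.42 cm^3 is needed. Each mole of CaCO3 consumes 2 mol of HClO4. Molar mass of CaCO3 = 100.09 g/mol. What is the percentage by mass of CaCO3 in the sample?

80.7%

Total n(HClO4) added = 0.2837 x 0.04819 = 0.01367 mol.
n(NaOH) used = 0.2417 x 0.02442 = 0.005902 mol, which equals the excess n(HClO4).
So n(HClO4) consumed by the sample = 0.01367 - 0.005902 = 0.007769 mol.
n(CaCO3) = 0.007769 / 2 = 0.003885 mol.
mass CaCO3 = 0.003885 x 100.09 = 0.3888 g, so %CaCO3 = 0.3888/0.4820 x 100 = 80.7%.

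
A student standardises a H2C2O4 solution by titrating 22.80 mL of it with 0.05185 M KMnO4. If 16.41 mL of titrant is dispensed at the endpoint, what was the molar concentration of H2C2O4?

n(KMnO4) = 0.05185 x 0.01641 = 0.0008509 mol.
From the balanced equation, 2 mol KMnO4 reacts with 5 mol H2C2O4, so n(H2C2O4) = 0.0008509 x 5/2 = 0.002127 mol.
[H2C2O4] = 0.002127 / 0.02280 L = 0.0933 M.

0.0933 M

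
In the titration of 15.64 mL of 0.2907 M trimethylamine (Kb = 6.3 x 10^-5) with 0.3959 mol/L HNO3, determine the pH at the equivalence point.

n((CH3)3N) = 0.2907 x 0.01564 = 0.004547 mol; V(HNO3) at equivalence = 0.004547/0.3959 = 0.01148 L.
At equivalence the base is fully converted to (CH3)3NH+; total volume = 0.02712 L, so [(CH3)3NH+] = 0.004547/0.02712 = 0.1676 M.
Ka((CH3)3NH+) = Kw/Kb = 1.0e-14 / 6.3 x 10^-5 = 1.59e-10.
[H^+] = sqrt(Ka x [(CH3)3NH+]) = sqrt(1.59e-10 x 0.1676) = 5.16e-6 M.
pH = -log(5.16e-6) = 5.29.

5.29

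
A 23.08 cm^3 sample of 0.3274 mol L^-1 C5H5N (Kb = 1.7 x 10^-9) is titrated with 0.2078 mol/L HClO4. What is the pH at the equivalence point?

3.06

n(C5H5N) = 0.3274 x 0.02308 = 0.007556 mol; V(HClO4) at equivalence = 0.007556/0.2078 = 0.03636 L.
At equivalence the base is fully converted to C5H5NH+; total volume = 0.05944 L, so [C5H5NH+] = 0.007556/0.05944 = 0.1271 M.
Ka(C5H5NH+) = Kw/Kb = 1.0e-14 / 1.7 x 10^-9 = 5.88e-6.
[H^+] = sqrt(Ka x [C5H5NH+]) = sqrt(5.88e-6 x 0.1271) = 0.000865 M.
pH = -log(0.000865) = 3.06.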